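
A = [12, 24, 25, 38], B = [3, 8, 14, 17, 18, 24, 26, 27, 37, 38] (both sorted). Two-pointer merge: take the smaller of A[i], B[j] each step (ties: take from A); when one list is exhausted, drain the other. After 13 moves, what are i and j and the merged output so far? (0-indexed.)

i=0 j=0: A[i]=12>B[j]=3 take 3, j++
i=0 j=1: A[i]=12>B[j]=8 take 8, j++
i=0 j=2: A[i]=12<=B[j]=14 take 12, i++
i=1 j=2: A[i]=24>B[j]=14 take 14, j++
i=1 j=3: A[i]=24>B[j]=17 take 17, j++
i=1 j=4: A[i]=24>B[j]=18 take 18, j++
i=1 j=5: A[i]=24<=B[j]=24 take 24, i++
i=2 j=5: A[i]=25>B[j]=24 take 24, j++
i=2 j=6: A[i]=25<=B[j]=26 take 25, i++
i=3 j=6: A[i]=38>B[j]=26 take 26, j++
i=3 j=7: A[i]=38>B[j]=27 take 27, j++
i=3 j=8: A[i]=38>B[j]=37 take 37, j++
i=3 j=9: A[i]=38<=B[j]=38 take 38, i++

i=4, j=9, merged so far=[3, 8, 12, 14, 17, 18, 24, 24, 25, 26, 27, 37, 38]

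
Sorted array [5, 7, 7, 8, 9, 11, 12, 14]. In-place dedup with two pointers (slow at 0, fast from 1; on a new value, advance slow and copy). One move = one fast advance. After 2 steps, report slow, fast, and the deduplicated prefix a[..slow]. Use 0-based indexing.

(s=0,f=1) a[fast]=7≠a[slow]=5 write a[1]=7 → slow++,fast++
(s=1,f=2) a[fast]=7=a[slow] dup → fast++

slow=1, fast=3, prefix=[5, 7]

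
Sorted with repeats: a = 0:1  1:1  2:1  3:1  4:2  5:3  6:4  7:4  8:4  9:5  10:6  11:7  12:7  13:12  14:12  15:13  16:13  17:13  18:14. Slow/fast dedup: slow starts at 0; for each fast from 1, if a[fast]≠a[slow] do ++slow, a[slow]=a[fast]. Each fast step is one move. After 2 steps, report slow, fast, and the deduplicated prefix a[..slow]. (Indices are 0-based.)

slow=0, fast=3, prefix=[1]

(s=0,f=1) a[fast]=1=a[slow] dup → fast++
(s=0,f=2) a[fast]=1=a[slow] dup → fast++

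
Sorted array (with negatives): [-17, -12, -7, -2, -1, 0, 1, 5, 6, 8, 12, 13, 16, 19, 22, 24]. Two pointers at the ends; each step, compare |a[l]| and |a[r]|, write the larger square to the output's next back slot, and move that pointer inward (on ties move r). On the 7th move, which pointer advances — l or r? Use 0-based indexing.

[0,15] |-17|<=|24| out[15]=576 → r--
[0,14] |-17|<=|22| out[14]=484 → r--
[0,13] |-17|<=|19| out[13]=361 → r--
[0,12] |-17|>|16| out[12]=289 → l++
[1,12] |-12|<=|16| out[11]=256 → r--
[1,11] |-12|<=|13| out[10]=169 → r--
[1,10] |-12|<=|12| out[9]=144 → r--

r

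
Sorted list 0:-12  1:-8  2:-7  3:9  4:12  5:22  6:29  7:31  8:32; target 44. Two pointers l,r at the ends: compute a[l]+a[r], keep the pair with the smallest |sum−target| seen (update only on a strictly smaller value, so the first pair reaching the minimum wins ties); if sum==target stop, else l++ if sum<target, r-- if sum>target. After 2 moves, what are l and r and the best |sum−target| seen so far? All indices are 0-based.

l=2, r=8, best |Δ|=20

[0,8] -12+32=20 d=24 * → l++
[1,8] -8+32=24 d=20 * → l++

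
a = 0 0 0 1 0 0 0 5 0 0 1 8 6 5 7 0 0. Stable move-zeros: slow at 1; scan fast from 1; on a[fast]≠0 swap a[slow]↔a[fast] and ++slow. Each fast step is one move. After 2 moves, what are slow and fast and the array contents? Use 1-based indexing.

slow=1, fast=3, a=[0, 0, 0, 1, 0, 0, 0, 5, 0, 0, 1, 8, 6, 5, 7, 0, 0]

(s=1,f=1) a[fast]=0 → fast++
(s=1,f=2) a[fast]=0 → fast++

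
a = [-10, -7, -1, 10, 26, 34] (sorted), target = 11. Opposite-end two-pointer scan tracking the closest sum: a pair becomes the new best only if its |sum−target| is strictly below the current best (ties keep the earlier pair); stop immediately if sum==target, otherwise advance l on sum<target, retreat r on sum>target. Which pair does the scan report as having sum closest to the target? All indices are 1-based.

pair (-1, 10) with sum 9 (|Δ|=2)

l=1 r=6: -10+34=24 d=13 *, r--
l=1 r=5: -10+26=16 d=5 *, r--
l=1 r=4: -10+10=0 d=11, l++
l=2 r=4: -7+10=3 d=8, l++
l=3 r=4: -1+10=9 d=2 *, l++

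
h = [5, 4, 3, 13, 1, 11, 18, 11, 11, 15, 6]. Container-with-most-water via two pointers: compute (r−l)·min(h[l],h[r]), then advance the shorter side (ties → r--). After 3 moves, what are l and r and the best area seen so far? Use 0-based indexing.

l=3, r=10, best area=50

[0,10] min(5,6)*10=50 best=50 * → l++
[1,10] min(4,6)*9=36 best=50 → l++
[2,10] min(3,6)*8=24 best=50 → l++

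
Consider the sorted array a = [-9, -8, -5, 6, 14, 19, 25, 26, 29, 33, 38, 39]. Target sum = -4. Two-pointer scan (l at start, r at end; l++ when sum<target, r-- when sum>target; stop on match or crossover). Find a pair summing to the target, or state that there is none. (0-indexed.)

[0,11] -9+39=30 >-4 → r--
[0,10] -9+38=29 >-4 → r--
[0,9] -9+33=24 >-4 → r--
[0,8] -9+29=20 >-4 → r--
[0,7] -9+26=17 >-4 → r--
[0,6] -9+25=16 >-4 → r--
[0,5] -9+19=10 >-4 → r--
[0,4] -9+14=5 >-4 → r--
[0,3] -9+6=-3 >-4 → r--
[0,2] -9+-5=-14 <-4 → l++
[1,2] -8+-5=-13 <-4 → l++

no pair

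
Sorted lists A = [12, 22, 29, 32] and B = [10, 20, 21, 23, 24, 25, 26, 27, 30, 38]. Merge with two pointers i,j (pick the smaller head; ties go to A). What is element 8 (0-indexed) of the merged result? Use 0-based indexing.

[i=0,j=0] A[i]=12>B[j]=10 take 10 → j++
[i=0,j=1] A[i]=12<=B[j]=20 take 12 → i++
[i=1,j=1] A[i]=22>B[j]=20 take 20 → j++
[i=1,j=2] A[i]=22>B[j]=21 take 21 → j++
[i=1,j=3] A[i]=22<=B[j]=23 take 22 → i++
[i=2,j=3] A[i]=29>B[j]=23 take 23 → j++
[i=2,j=4] A[i]=29>B[j]=24 take 24 → j++
[i=2,j=5] A[i]=29>B[j]=25 take 25 → j++
[i=2,j=6] A[i]=29>B[j]=26 take 26 → j++
[i=2,j=7] A[i]=29>B[j]=27 take 27 → j++
[i=2,j=8] A[i]=29<=B[j]=30 take 29 → i++
[i=3,j=8] A[i]=32>B[j]=30 take 30 → j++
[i=3,j=9] A[i]=32<=B[j]=38 take 32 → i++
[i=4,j=9] A done, take B[j]=38 → j++

merged[8] = 26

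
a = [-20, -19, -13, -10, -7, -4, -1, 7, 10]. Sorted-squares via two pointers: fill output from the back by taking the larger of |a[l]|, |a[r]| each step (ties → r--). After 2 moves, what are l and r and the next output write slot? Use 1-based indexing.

[1,9] |-20|>|10| out[9]=400 → l++
[2,9] |-19|>|10| out[8]=361 → l++

l=3, r=9, next write slot=7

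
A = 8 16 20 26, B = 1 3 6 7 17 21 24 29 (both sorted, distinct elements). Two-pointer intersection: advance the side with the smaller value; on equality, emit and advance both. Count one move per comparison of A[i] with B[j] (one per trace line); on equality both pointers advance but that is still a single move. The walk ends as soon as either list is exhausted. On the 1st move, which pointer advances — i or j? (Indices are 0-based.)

i=0 j=0: 8>1, j++

j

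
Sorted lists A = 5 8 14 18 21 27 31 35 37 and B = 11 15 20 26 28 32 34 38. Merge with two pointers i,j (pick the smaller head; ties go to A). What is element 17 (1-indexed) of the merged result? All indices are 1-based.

[i=1,j=1] A[i]=5<=B[j]=11 take 5 → i++
[i=2,j=1] A[i]=8<=B[j]=11 take 8 → i++
[i=3,j=1] A[i]=14>B[j]=11 take 11 → j++
[i=3,j=2] A[i]=14<=B[j]=15 take 14 → i++
[i=4,j=2] A[i]=18>B[j]=15 take 15 → j++
[i=4,j=3] A[i]=18<=B[j]=20 take 18 → i++
[i=5,j=3] A[i]=21>B[j]=20 take 20 → j++
[i=5,j=4] A[i]=21<=B[j]=26 take 21 → i++
[i=6,j=4] A[i]=27>B[j]=26 take 26 → j++
[i=6,j=5] A[i]=27<=B[j]=28 take 27 → i++
[i=7,j=5] A[i]=31>B[j]=28 take 28 → j++
[i=7,j=6] A[i]=31<=B[j]=32 take 31 → i++
[i=8,j=6] A[i]=35>B[j]=32 take 32 → j++
[i=8,j=7] A[i]=35>B[j]=34 take 34 → j++
[i=8,j=8] A[i]=35<=B[j]=38 take 35 → i++
[i=9,j=8] A[i]=37<=B[j]=38 take 37 → i++
[i=10,j=8] A done, take B[j]=38 → j++

merged[17] = 38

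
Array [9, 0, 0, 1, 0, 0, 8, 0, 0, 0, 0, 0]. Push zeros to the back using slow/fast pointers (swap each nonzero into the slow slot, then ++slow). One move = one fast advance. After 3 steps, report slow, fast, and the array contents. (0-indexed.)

(s=0,f=0) a[fast]=9≠0 swap→a[0]=9 → slow++,fast++
(s=1,f=1) a[fast]=0 → fast++
(s=1,f=2) a[fast]=0 → fast++

slow=1, fast=3, a=[9, 0, 0, 1, 0, 0, 8, 0, 0, 0, 0, 0]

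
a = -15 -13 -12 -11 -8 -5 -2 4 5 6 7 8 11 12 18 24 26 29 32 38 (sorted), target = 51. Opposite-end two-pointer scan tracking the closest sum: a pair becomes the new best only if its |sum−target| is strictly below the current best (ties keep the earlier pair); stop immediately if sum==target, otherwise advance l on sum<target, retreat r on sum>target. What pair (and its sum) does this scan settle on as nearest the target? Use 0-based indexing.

pair (12, 38) with sum 50 (|Δ|=1)

[0,19] -15+38=23 d=28 * → l++
[1,19] -13+38=25 d=26 * → l++
[2,19] -12+38=26 d=25 * → l++
[3,19] -11+38=27 d=24 * → l++
[4,19] -8+38=30 d=21 * → l++
[5,19] -5+38=33 d=18 * → l++
[6,19] -2+38=36 d=15 * → l++
[7,19] 4+38=42 d=9 * → l++
[8,19] 5+38=43 d=8 * → l++
[9,19] 6+38=44 d=7 * → l++
[10,19] 7+38=45 d=6 * → l++
[11,19] 8+38=46 d=5 * → l++
[12,19] 11+38=49 d=2 * → l++
[13,19] 12+38=50 d=1 * → l++
[14,19] 18+38=56 d=5 → r--
[14,18] 18+32=50 d=1 → l++
[15,18] 24+32=56 d=5 → r--
[15,17] 24+29=53 d=2 → r--
[15,16] 24+26=50 d=1 → l++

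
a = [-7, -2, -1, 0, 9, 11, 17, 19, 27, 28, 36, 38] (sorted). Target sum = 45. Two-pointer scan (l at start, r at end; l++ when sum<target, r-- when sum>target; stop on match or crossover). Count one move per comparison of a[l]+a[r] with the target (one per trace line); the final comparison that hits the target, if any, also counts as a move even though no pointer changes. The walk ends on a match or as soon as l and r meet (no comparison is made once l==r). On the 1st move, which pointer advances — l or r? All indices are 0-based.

[0,11] -7+38=31 <45 → l++

l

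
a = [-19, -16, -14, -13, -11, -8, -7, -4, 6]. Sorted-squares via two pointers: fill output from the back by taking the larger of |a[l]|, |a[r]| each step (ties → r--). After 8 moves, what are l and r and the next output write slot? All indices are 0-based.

[0,8] |-19|>|6| out[8]=361 → l++
[1,8] |-16|>|6| out[7]=256 → l++
[2,8] |-14|>|6| out[6]=196 → l++
[3,8] |-13|>|6| out[5]=169 → l++
[4,8] |-11|>|6| out[4]=121 → l++
[5,8] |-8|>|6| out[3]=64 → l++
[6,8] |-7|>|6| out[2]=49 → l++
[7,8] |-4|<=|6| out[1]=36 → r--

l=7, r=7, next write slot=0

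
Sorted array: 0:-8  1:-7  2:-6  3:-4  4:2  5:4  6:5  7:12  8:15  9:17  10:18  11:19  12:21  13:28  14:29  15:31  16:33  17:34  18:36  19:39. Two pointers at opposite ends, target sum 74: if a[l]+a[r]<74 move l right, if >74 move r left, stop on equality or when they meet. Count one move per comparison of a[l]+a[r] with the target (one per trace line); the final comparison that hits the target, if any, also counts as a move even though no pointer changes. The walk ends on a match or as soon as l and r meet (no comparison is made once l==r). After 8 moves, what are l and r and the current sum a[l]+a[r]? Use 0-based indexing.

l=0 r=19: -8+39=31 <74, l++
l=1 r=19: -7+39=32 <74, l++
l=2 r=19: -6+39=33 <74, l++
l=3 r=19: -4+39=35 <74, l++
l=4 r=19: 2+39=41 <74, l++
l=5 r=19: 4+39=43 <74, l++
l=6 r=19: 5+39=44 <74, l++
l=7 r=19: 12+39=51 <74, l++

l=8, r=19, sum=54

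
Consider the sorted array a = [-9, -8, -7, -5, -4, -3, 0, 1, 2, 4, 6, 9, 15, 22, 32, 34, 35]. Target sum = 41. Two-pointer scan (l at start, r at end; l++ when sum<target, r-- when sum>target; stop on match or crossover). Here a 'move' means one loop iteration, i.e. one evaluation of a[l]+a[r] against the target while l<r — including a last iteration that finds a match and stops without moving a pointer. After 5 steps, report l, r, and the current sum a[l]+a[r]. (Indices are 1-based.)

l=1 r=17: -9+35=26 <41, l++
l=2 r=17: -8+35=27 <41, l++
l=3 r=17: -7+35=28 <41, l++
l=4 r=17: -5+35=30 <41, l++
l=5 r=17: -4+35=31 <41, l++

l=6, r=17, sum=32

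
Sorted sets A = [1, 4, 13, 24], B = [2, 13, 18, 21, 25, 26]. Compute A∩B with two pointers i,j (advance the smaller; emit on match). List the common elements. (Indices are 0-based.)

i=0 j=0: 1<2, i++
i=1 j=0: 4>2, j++
i=1 j=1: 4<13, i++
i=2 j=1: 13==13 emit, i++,j++
i=3 j=2: 24>18, j++
i=3 j=3: 24>21, j++
i=3 j=4: 24<25, i++

intersection = [13]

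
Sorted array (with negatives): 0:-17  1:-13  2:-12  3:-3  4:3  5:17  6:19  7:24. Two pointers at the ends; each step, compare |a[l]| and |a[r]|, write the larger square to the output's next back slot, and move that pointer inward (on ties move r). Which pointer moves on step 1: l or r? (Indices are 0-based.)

r

[0,7] |-17|<=|24| out[7]=576 → r--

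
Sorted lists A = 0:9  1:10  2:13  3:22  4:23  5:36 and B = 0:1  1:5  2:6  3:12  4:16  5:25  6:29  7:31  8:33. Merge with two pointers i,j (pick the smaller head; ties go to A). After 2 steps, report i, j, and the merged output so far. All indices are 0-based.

[i=0,j=0] A[i]=9>B[j]=1 take 1 → j++
[i=0,j=1] A[i]=9>B[j]=5 take 5 → j++

i=0, j=2, merged so far=[1, 5]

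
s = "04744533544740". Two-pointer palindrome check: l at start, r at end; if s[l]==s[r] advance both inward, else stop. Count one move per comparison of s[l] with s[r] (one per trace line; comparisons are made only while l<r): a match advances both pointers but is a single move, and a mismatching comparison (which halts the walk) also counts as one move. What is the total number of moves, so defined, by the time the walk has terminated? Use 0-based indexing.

7 moves

[0,13] '0'=='0' → l++,r--
[1,12] '4'=='4' → l++,r--
[2,11] '7'=='7' → l++,r--
[3,10] '4'=='4' → l++,r--
[4,9] '4'=='4' → l++,r--
[5,8] '5'=='5' → l++,r--
[6,7] '3'=='3' → l++,r--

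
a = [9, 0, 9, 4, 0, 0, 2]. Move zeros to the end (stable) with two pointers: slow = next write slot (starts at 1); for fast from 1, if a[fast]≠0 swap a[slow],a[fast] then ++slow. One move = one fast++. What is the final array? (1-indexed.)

slow=1 fast=1: a[fast]=9≠0 swap→a[1]=9, slow++,fast++
slow=2 fast=2: a[fast]=0, fast++
slow=2 fast=3: a[fast]=9≠0 swap→a[2]=9, slow++,fast++
slow=3 fast=4: a[fast]=4≠0 swap→a[3]=4, slow++,fast++
slow=4 fast=5: a[fast]=0, fast++
slow=4 fast=6: a[fast]=0, fast++
slow=4 fast=7: a[fast]=2≠0 swap→a[4]=2, slow++,fast++

[9, 9, 4, 2, 0, 0, 0]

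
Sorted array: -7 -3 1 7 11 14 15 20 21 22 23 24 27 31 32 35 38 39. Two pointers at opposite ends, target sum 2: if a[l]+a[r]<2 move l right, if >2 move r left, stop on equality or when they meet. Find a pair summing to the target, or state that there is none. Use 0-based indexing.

no pair

l=0 r=17: -7+39=32 >2, r--
l=0 r=16: -7+38=31 >2, r--
l=0 r=15: -7+35=28 >2, r--
l=0 r=14: -7+32=25 >2, r--
l=0 r=13: -7+31=24 >2, r--
l=0 r=12: -7+27=20 >2, r--
l=0 r=11: -7+24=17 >2, r--
l=0 r=10: -7+23=16 >2, r--
l=0 r=9: -7+22=15 >2, r--
l=0 r=8: -7+21=14 >2, r--
l=0 r=7: -7+20=13 >2, r--
l=0 r=6: -7+15=8 >2, r--
l=0 r=5: -7+14=7 >2, r--
l=0 r=4: -7+11=4 >2, r--
l=0 r=3: -7+7=0 <2, l++
l=1 r=3: -3+7=4 >2, r--
l=1 r=2: -3+1=-2 <2, l++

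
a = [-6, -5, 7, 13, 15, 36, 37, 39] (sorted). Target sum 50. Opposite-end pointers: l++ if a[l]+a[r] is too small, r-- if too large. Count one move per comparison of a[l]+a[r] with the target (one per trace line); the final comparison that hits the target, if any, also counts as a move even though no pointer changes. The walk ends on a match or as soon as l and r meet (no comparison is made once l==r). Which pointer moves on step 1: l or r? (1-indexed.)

[1,8] -6+39=33 <50 → l++

l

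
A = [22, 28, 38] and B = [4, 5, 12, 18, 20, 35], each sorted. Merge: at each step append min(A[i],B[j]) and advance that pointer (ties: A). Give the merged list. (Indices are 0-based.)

[i=0,j=0] A[i]=22>B[j]=4 take 4 → j++
[i=0,j=1] A[i]=22>B[j]=5 take 5 → j++
[i=0,j=2] A[i]=22>B[j]=12 take 12 → j++
[i=0,j=3] A[i]=22>B[j]=18 take 18 → j++
[i=0,j=4] A[i]=22>B[j]=20 take 20 → j++
[i=0,j=5] A[i]=22<=B[j]=35 take 22 → i++
[i=1,j=5] A[i]=28<=B[j]=35 take 28 → i++
[i=2,j=5] A[i]=38>B[j]=35 take 35 → j++
[i=2,j=6] B done, take A[i]=38 → i++

[4, 5, 12, 18, 20, 22, 28, 35, 38]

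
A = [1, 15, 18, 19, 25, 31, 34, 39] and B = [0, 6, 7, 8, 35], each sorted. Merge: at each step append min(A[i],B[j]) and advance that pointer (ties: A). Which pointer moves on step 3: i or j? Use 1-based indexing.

i=1 j=1: A[i]=1>B[j]=0 take 0, j++
i=1 j=2: A[i]=1<=B[j]=6 take 1, i++
i=2 j=2: A[i]=15>B[j]=6 take 6, j++

j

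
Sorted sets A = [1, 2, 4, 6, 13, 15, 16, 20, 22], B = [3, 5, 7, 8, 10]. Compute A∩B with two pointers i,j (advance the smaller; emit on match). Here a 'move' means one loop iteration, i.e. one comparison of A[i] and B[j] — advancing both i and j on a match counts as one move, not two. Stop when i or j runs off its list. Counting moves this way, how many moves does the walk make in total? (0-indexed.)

9 moves

[i=0,j=0] 1<3 → i++
[i=1,j=0] 2<3 → i++
[i=2,j=0] 4>3 → j++
[i=2,j=1] 4<5 → i++
[i=3,j=1] 6>5 → j++
[i=3,j=2] 6<7 → i++
[i=4,j=2] 13>7 → j++
[i=4,j=3] 13>8 → j++
[i=4,j=4] 13>10 → j++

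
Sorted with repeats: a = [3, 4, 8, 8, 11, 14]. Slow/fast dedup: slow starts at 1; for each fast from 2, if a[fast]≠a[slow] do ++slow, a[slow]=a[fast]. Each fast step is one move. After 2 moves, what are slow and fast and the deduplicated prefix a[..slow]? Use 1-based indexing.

(s=1,f=2) a[fast]=4≠a[slow]=3 write a[2]=4 → slow++,fast++
(s=2,f=3) a[fast]=8≠a[slow]=4 write a[3]=8 → slow++,fast++

slow=3, fast=4, prefix=[3, 4, 8]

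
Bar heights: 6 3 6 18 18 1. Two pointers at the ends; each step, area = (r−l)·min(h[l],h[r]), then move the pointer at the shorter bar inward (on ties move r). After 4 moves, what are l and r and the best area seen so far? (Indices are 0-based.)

[0,5] min(6,1)*5=5 best=5 * → r--
[0,4] min(6,18)*4=24 best=24 * → l++
[1,4] min(3,18)*3=9 best=24 → l++
[2,4] min(6,18)*2=12 best=24 → l++

l=3, r=4, best area=24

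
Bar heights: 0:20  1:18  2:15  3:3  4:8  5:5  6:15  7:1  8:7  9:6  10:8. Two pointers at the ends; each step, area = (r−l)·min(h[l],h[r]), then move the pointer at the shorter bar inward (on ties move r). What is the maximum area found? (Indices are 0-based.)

[0,10] min(20,8)*10=80 best=80 * → r--
[0,9] min(20,6)*9=54 best=80 → r--
[0,8] min(20,7)*8=56 best=80 → r--
[0,7] min(20,1)*7=7 best=80 → r--
[0,6] min(20,15)*6=90 best=90 * → r--
[0,5] min(20,5)*5=25 best=90 → r--
[0,4] min(20,8)*4=32 best=90 → r--
[0,3] min(20,3)*3=9 best=90 → r--
[0,2] min(20,15)*2=30 best=90 → r--
[0,1] min(20,18)*1=18 best=90 → r--

max area = 90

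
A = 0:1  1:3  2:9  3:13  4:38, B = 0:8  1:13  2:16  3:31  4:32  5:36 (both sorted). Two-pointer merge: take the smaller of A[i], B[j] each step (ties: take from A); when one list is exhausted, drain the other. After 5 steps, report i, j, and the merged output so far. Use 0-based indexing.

i=4, j=1, merged so far=[1, 3, 8, 9, 13]

i=0 j=0: A[i]=1<=B[j]=8 take 1, i++
i=1 j=0: A[i]=3<=B[j]=8 take 3, i++
i=2 j=0: A[i]=9>B[j]=8 take 8, j++
i=2 j=1: A[i]=9<=B[j]=13 take 9, i++
i=3 j=1: A[i]=13<=B[j]=13 take 13, i++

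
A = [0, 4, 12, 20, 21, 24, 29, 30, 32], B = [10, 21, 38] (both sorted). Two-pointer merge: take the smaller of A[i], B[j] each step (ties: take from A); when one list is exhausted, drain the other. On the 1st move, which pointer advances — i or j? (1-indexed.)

i=1 j=1: A[i]=0<=B[j]=10 take 0, i++

i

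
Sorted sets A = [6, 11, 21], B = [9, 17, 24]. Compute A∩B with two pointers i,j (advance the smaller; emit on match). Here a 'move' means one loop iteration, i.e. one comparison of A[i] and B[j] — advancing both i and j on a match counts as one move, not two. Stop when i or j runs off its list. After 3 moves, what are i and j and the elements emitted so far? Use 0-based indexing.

i=2, j=1, emitted=[]

i=0 j=0: 6<9, i++
i=1 j=0: 11>9, j++
i=1 j=1: 11<17, i++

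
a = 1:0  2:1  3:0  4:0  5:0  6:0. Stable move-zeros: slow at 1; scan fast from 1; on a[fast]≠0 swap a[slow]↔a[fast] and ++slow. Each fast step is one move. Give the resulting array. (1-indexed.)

[1, 0, 0, 0, 0, 0]

slow=1 fast=1: a[fast]=0, fast++
slow=1 fast=2: a[fast]=1≠0 swap→a[1]=1, slow++,fast++
slow=2 fast=3: a[fast]=0, fast++
slow=2 fast=4: a[fast]=0, fast++
slow=2 fast=5: a[fast]=0, fast++
slow=2 fast=6: a[fast]=0, fast++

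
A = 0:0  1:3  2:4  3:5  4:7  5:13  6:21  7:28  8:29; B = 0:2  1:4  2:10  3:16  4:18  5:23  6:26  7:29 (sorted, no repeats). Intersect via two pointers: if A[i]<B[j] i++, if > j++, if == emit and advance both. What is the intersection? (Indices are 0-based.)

[i=0,j=0] 0<2 → i++
[i=1,j=0] 3>2 → j++
[i=1,j=1] 3<4 → i++
[i=2,j=1] 4==4 emit → i++,j++
[i=3,j=2] 5<10 → i++
[i=4,j=2] 7<10 → i++
[i=5,j=2] 13>10 → j++
[i=5,j=3] 13<16 → i++
[i=6,j=3] 21>16 → j++
[i=6,j=4] 21>18 → j++
[i=6,j=5] 21<23 → i++
[i=7,j=5] 28>23 → j++
[i=7,j=6] 28>26 → j++
[i=7,j=7] 28<29 → i++
[i=8,j=7] 29==29 emit → i++,j++

intersection = [4, 29]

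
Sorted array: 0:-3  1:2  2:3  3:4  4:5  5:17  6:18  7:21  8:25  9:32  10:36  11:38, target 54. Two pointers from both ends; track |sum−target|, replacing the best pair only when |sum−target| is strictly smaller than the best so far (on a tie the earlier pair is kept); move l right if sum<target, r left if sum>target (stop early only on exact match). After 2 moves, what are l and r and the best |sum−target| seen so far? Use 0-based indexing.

l=0 r=11: -3+38=35 d=19 *, l++
l=1 r=11: 2+38=40 d=14 *, l++

l=2, r=11, best |Δ|=14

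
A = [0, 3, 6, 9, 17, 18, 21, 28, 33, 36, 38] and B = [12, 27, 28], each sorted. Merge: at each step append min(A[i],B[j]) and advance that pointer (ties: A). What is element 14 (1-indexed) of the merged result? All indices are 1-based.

merged[14] = 38

[i=1,j=1] A[i]=0<=B[j]=12 take 0 → i++
[i=2,j=1] A[i]=3<=B[j]=12 take 3 → i++
[i=3,j=1] A[i]=6<=B[j]=12 take 6 → i++
[i=4,j=1] A[i]=9<=B[j]=12 take 9 → i++
[i=5,j=1] A[i]=17>B[j]=12 take 12 → j++
[i=5,j=2] A[i]=17<=B[j]=27 take 17 → i++
[i=6,j=2] A[i]=18<=B[j]=27 take 18 → i++
[i=7,j=2] A[i]=21<=B[j]=27 take 21 → i++
[i=8,j=2] A[i]=28>B[j]=27 take 27 → j++
[i=8,j=3] A[i]=28<=B[j]=28 take 28 → i++
[i=9,j=3] A[i]=33>B[j]=28 take 28 → j++
[i=9,j=4] B done, take A[i]=33 → i++
[i=10,j=4] B done, take A[i]=36 → i++
[i=11,j=4] B done, take A[i]=38 → i++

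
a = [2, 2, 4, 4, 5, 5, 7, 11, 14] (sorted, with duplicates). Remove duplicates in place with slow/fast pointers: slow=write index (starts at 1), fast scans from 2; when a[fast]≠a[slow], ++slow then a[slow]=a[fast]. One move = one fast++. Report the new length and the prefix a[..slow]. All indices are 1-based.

slow=1 fast=2: a[fast]=2=a[slow] dup, fast++
slow=1 fast=3: a[fast]=4≠a[slow]=2 write a[2]=4, slow++,fast++
slow=2 fast=4: a[fast]=4=a[slow] dup, fast++
slow=2 fast=5: a[fast]=5≠a[slow]=4 write a[3]=5, slow++,fast++
slow=3 fast=6: a[fast]=5=a[slow] dup, fast++
slow=3 fast=7: a[fast]=7≠a[slow]=5 write a[4]=7, slow++,fast++
slow=4 fast=8: a[fast]=11≠a[slow]=7 write a[5]=11, slow++,fast++
slow=5 fast=9: a[fast]=14≠a[slow]=11 write a[6]=14, slow++,fast++

length 6; prefix = [2, 4, 5, 7, 11, 14]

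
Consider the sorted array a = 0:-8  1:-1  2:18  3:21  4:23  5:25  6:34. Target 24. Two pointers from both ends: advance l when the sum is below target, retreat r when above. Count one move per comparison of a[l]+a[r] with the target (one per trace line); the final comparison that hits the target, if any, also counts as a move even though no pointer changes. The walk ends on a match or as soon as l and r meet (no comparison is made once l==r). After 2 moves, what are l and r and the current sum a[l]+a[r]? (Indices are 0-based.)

l=1, r=5, sum=24

[0,6] -8+34=26 >24 → r--
[0,5] -8+25=17 <24 → l++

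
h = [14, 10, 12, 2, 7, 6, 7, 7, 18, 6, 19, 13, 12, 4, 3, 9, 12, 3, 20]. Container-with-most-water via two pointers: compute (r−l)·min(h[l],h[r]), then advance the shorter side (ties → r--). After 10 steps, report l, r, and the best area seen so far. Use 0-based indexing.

l=10, r=18, best area=252

l=0 r=18: min(14,20)*18=252 best=252 *, l++
l=1 r=18: min(10,20)*17=170 best=252, l++
l=2 r=18: min(12,20)*16=192 best=252, l++
l=3 r=18: min(2,20)*15=30 best=252, l++
l=4 r=18: min(7,20)*14=98 best=252, l++
l=5 r=18: min(6,20)*13=78 best=252, l++
l=6 r=18: min(7,20)*12=84 best=252, l++
l=7 r=18: min(7,20)*11=77 best=252, l++
l=8 r=18: min(18,20)*10=180 best=252, l++
l=9 r=18: min(6,20)*9=54 best=252, l++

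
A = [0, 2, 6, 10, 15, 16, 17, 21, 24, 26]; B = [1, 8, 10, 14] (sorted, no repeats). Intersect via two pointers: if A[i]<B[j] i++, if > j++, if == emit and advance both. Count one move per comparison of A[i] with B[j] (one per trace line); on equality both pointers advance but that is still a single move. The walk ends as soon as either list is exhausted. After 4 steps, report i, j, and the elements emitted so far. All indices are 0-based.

i=3, j=1, emitted=[]

[i=0,j=0] 0<1 → i++
[i=1,j=0] 2>1 → j++
[i=1,j=1] 2<8 → i++
[i=2,j=1] 6<8 → i++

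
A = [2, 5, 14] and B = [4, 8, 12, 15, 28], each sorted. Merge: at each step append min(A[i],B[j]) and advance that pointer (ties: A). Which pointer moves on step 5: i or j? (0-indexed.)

j

i=0 j=0: A[i]=2<=B[j]=4 take 2, i++
i=1 j=0: A[i]=5>B[j]=4 take 4, j++
i=1 j=1: A[i]=5<=B[j]=8 take 5, i++
i=2 j=1: A[i]=14>B[j]=8 take 8, j++
i=2 j=2: A[i]=14>B[j]=12 take 12, j++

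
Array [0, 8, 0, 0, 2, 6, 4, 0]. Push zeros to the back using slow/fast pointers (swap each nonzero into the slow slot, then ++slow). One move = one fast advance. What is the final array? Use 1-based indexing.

[8, 2, 6, 4, 0, 0, 0, 0]

slow=1 fast=1: a[fast]=0, fast++
slow=1 fast=2: a[fast]=8≠0 swap→a[1]=8, slow++,fast++
slow=2 fast=3: a[fast]=0, fast++
slow=2 fast=4: a[fast]=0, fast++
slow=2 fast=5: a[fast]=2≠0 swap→a[2]=2, slow++,fast++
slow=3 fast=6: a[fast]=6≠0 swap→a[3]=6, slow++,fast++
slow=4 fast=7: a[fast]=4≠0 swap→a[4]=4, slow++,fast++
slow=5 fast=8: a[fast]=0, fast++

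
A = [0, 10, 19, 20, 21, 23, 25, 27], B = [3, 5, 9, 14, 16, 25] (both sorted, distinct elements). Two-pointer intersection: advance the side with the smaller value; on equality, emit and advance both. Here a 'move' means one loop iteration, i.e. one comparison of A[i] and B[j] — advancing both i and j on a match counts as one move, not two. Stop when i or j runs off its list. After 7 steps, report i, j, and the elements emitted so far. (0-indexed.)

i=0 j=0: 0<3, i++
i=1 j=0: 10>3, j++
i=1 j=1: 10>5, j++
i=1 j=2: 10>9, j++
i=1 j=3: 10<14, i++
i=2 j=3: 19>14, j++
i=2 j=4: 19>16, j++

i=2, j=5, emitted=[]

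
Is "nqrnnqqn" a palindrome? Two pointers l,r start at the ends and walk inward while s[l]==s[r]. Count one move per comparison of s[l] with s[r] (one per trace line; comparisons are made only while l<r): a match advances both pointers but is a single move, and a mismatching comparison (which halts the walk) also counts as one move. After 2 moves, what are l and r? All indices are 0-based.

l=0 r=7: 'n'=='n', l++,r--
l=1 r=6: 'q'=='q', l++,r--

l=2, r=5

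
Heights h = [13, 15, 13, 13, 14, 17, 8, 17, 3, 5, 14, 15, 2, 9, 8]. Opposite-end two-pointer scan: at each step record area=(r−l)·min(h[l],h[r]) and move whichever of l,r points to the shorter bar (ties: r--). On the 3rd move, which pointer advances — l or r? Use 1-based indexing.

r

[1,15] min(13,8)*14=112 best=112 * → r--
[1,14] min(13,9)*13=117 best=117 * → r--
[1,13] min(13,2)*12=24 best=117 → r--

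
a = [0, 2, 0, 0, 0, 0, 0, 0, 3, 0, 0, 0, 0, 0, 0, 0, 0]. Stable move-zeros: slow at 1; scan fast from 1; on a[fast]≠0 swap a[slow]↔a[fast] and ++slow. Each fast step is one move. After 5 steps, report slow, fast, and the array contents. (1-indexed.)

slow=2, fast=6, a=[2, 0, 0, 0, 0, 0, 0, 0, 3, 0, 0, 0, 0, 0, 0, 0, 0]

(s=1,f=1) a[fast]=0 → fast++
(s=1,f=2) a[fast]=2≠0 swap→a[1]=2 → slow++,fast++
(s=2,f=3) a[fast]=0 → fast++
(s=2,f=4) a[fast]=0 → fast++
(s=2,f=5) a[fast]=0 → fast++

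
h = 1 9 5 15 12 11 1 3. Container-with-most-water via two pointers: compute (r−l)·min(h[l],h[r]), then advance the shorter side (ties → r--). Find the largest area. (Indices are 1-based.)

max area = 36

[1,8] min(1,3)*7=7 best=7 * → l++
[2,8] min(9,3)*6=18 best=18 * → r--
[2,7] min(9,1)*5=5 best=18 → r--
[2,6] min(9,11)*4=36 best=36 * → l++
[3,6] min(5,11)*3=15 best=36 → l++
[4,6] min(15,11)*2=22 best=36 → r--
[4,5] min(15,12)*1=12 best=36 → r--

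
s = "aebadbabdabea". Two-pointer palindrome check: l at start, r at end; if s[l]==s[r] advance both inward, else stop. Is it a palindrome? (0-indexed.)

[0,12] 'a'=='a' → l++,r--
[1,11] 'e'=='e' → l++,r--
[2,10] 'b'=='b' → l++,r--
[3,9] 'a'=='a' → l++,r--
[4,8] 'd'=='d' → l++,r--
[5,7] 'b'=='b' → l++,r--

palindrome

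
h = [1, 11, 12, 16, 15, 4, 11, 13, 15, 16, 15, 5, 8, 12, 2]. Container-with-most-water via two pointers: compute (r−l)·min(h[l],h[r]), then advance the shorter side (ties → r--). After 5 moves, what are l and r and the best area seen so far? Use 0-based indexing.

l=0 r=14: min(1,2)*14=14 best=14 *, l++
l=1 r=14: min(11,2)*13=26 best=26 *, r--
l=1 r=13: min(11,12)*12=132 best=132 *, l++
l=2 r=13: min(12,12)*11=132 best=132, r--
l=2 r=12: min(12,8)*10=80 best=132, r--

l=2, r=11, best area=132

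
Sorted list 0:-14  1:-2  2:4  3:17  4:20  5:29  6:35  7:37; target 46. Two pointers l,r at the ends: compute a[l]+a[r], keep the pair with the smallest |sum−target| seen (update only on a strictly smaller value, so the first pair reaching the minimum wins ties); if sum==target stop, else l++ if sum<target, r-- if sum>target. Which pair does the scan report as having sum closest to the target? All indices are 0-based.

l=0 r=7: -14+37=23 d=23 *, l++
l=1 r=7: -2+37=35 d=11 *, l++
l=2 r=7: 4+37=41 d=5 *, l++
l=3 r=7: 17+37=54 d=8, r--
l=3 r=6: 17+35=52 d=6, r--
l=3 r=5: 17+29=46 d=0 *, stop

pair (17, 29) with sum 46 (|Δ|=0)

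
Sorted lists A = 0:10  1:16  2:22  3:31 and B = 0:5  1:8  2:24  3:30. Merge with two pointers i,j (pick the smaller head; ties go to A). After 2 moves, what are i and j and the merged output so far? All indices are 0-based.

i=0, j=2, merged so far=[5, 8]

[i=0,j=0] A[i]=10>B[j]=5 take 5 → j++
[i=0,j=1] A[i]=10>B[j]=8 take 8 → j++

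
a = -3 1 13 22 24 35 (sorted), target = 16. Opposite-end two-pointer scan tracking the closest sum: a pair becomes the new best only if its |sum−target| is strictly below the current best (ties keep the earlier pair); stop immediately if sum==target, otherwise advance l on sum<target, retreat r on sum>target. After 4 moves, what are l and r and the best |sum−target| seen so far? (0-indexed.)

l=0 r=5: -3+35=32 d=16 *, r--
l=0 r=4: -3+24=21 d=5 *, r--
l=0 r=3: -3+22=19 d=3 *, r--
l=0 r=2: -3+13=10 d=6, l++

l=1, r=2, best |Δ|=3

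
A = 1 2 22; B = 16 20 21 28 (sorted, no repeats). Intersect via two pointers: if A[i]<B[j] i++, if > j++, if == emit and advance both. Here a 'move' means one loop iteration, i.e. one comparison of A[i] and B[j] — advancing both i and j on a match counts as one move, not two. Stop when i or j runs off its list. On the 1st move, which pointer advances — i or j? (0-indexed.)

[i=0,j=0] 1<16 → i++

i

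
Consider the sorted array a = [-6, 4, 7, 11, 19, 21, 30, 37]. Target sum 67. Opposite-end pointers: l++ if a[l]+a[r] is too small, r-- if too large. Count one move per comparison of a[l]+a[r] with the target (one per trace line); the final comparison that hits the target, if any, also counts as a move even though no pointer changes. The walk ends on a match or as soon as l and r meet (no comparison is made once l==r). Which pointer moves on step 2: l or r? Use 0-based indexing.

l

l=0 r=7: -6+37=31 <67, l++
l=1 r=7: 4+37=41 <67, l++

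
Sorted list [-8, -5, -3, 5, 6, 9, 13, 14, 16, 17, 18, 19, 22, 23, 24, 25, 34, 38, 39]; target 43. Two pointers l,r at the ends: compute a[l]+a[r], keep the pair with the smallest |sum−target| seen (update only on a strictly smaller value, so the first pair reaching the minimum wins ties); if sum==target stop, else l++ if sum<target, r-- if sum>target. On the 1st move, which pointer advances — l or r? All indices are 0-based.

l

l=0 r=18: -8+39=31 d=12 *, l++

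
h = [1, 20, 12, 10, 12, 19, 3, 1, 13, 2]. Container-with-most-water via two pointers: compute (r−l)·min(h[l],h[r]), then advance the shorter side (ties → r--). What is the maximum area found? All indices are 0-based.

max area = 91

[0,9] min(1,2)*9=9 best=9 * → l++
[1,9] min(20,2)*8=16 best=16 * → r--
[1,8] min(20,13)*7=91 best=91 * → r--
[1,7] min(20,1)*6=6 best=91 → r--
[1,6] min(20,3)*5=15 best=91 → r--
[1,5] min(20,19)*4=76 best=91 → r--
[1,4] min(20,12)*3=36 best=91 → r--
[1,3] min(20,10)*2=20 best=91 → r--
[1,2] min(20,12)*1=12 best=91 → r--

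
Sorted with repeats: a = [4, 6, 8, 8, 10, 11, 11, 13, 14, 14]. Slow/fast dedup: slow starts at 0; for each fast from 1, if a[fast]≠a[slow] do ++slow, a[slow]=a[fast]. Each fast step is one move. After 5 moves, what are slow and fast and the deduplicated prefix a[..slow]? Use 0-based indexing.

slow=4, fast=6, prefix=[4, 6, 8, 10, 11]

(s=0,f=1) a[fast]=6≠a[slow]=4 write a[1]=6 → slow++,fast++
(s=1,f=2) a[fast]=8≠a[slow]=6 write a[2]=8 → slow++,fast++
(s=2,f=3) a[fast]=8=a[slow] dup → fast++
(s=2,f=4) a[fast]=10≠a[slow]=8 write a[3]=10 → slow++,fast++
(s=3,f=5) a[fast]=11≠a[slow]=10 write a[4]=11 → slow++,fast++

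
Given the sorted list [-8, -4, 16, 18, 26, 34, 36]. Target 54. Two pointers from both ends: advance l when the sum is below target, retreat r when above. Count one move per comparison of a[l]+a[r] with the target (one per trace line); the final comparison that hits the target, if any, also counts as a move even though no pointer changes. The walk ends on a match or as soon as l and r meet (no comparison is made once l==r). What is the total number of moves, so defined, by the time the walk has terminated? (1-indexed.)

l=1 r=7: -8+36=28 <54, l++
l=2 r=7: -4+36=32 <54, l++
l=3 r=7: 16+36=52 <54, l++
l=4 r=7: 18+36=54, found

4 moves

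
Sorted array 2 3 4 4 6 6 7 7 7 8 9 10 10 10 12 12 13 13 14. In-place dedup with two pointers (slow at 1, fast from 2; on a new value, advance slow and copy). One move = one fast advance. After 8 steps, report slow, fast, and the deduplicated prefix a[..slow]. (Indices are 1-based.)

slow=5, fast=10, prefix=[2, 3, 4, 6, 7]

slow=1 fast=2: a[fast]=3≠a[slow]=2 write a[2]=3, slow++,fast++
slow=2 fast=3: a[fast]=4≠a[slow]=3 write a[3]=4, slow++,fast++
slow=3 fast=4: a[fast]=4=a[slow] dup, fast++
slow=3 fast=5: a[fast]=6≠a[slow]=4 write a[4]=6, slow++,fast++
slow=4 fast=6: a[fast]=6=a[slow] dup, fast++
slow=4 fast=7: a[fast]=7≠a[slow]=6 write a[5]=7, slow++,fast++
slow=5 fast=8: a[fast]=7=a[slow] dup, fast++
slow=5 fast=9: a[fast]=7=a[slow] dup, fast++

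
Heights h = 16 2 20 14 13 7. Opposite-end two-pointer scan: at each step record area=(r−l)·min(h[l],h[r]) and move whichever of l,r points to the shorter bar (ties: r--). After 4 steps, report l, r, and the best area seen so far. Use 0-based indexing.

[0,5] min(16,7)*5=35 best=35 * → r--
[0,4] min(16,13)*4=52 best=52 * → r--
[0,3] min(16,14)*3=42 best=52 → r--
[0,2] min(16,20)*2=32 best=52 → l++

l=1, r=2, best area=52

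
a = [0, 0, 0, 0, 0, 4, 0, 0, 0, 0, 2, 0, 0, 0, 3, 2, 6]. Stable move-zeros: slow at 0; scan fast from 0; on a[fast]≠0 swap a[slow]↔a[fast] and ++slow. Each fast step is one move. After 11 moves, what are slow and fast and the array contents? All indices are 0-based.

slow=0 fast=0: a[fast]=0, fast++
slow=0 fast=1: a[fast]=0, fast++
slow=0 fast=2: a[fast]=0, fast++
slow=0 fast=3: a[fast]=0, fast++
slow=0 fast=4: a[fast]=0, fast++
slow=0 fast=5: a[fast]=4≠0 swap→a[0]=4, slow++,fast++
slow=1 fast=6: a[fast]=0, fast++
slow=1 fast=7: a[fast]=0, fast++
slow=1 fast=8: a[fast]=0, fast++
slow=1 fast=9: a[fast]=0, fast++
slow=1 fast=10: a[fast]=2≠0 swap→a[1]=2, slow++,fast++

slow=2, fast=11, a=[4, 2, 0, 0, 0, 0, 0, 0, 0, 0, 0, 0, 0, 0, 3, 2, 6]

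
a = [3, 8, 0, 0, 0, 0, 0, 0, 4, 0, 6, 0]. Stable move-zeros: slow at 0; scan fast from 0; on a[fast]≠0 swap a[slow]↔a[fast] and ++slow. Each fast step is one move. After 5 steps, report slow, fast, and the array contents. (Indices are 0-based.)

(s=0,f=0) a[fast]=3≠0 swap→a[0]=3 → slow++,fast++
(s=1,f=1) a[fast]=8≠0 swap→a[1]=8 → slow++,fast++
(s=2,f=2) a[fast]=0 → fast++
(s=2,f=3) a[fast]=0 → fast++
(s=2,f=4) a[fast]=0 → fast++

slow=2, fast=5, a=[3, 8, 0, 0, 0, 0, 0, 0, 4, 0, 6, 0]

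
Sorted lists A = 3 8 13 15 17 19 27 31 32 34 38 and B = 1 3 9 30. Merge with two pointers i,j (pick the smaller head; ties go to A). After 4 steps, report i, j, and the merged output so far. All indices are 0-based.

i=2, j=2, merged so far=[1, 3, 3, 8]

[i=0,j=0] A[i]=3>B[j]=1 take 1 → j++
[i=0,j=1] A[i]=3<=B[j]=3 take 3 → i++
[i=1,j=1] A[i]=8>B[j]=3 take 3 → j++
[i=1,j=2] A[i]=8<=B[j]=9 take 8 → i++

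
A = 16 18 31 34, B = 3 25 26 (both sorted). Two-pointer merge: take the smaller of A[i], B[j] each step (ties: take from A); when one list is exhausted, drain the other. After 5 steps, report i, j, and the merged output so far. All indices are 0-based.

i=2, j=3, merged so far=[3, 16, 18, 25, 26]

[i=0,j=0] A[i]=16>B[j]=3 take 3 → j++
[i=0,j=1] A[i]=16<=B[j]=25 take 16 → i++
[i=1,j=1] A[i]=18<=B[j]=25 take 18 → i++
[i=2,j=1] A[i]=31>B[j]=25 take 25 → j++
[i=2,j=2] A[i]=31>B[j]=26 take 26 → j++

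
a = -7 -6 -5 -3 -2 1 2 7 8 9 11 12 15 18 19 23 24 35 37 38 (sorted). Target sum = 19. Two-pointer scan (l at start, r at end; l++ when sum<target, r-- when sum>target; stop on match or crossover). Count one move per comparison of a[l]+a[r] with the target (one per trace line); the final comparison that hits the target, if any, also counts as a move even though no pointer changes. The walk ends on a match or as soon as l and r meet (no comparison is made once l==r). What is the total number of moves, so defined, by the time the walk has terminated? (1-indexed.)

[1,20] -7+38=31 >19 → r--
[1,19] -7+37=30 >19 → r--
[1,18] -7+35=28 >19 → r--
[1,17] -7+24=17 <19 → l++
[2,17] -6+24=18 <19 → l++
[3,17] -5+24=19 → found

6 moves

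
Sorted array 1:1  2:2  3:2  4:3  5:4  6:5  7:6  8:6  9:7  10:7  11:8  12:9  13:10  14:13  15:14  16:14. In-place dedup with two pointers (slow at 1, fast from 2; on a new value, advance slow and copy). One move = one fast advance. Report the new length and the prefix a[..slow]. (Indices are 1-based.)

(s=1,f=2) a[fast]=2≠a[slow]=1 write a[2]=2 → slow++,fast++
(s=2,f=3) a[fast]=2=a[slow] dup → fast++
(s=2,f=4) a[fast]=3≠a[slow]=2 write a[3]=3 → slow++,fast++
(s=3,f=5) a[fast]=4≠a[slow]=3 write a[4]=4 → slow++,fast++
(s=4,f=6) a[fast]=5≠a[slow]=4 write a[5]=5 → slow++,fast++
(s=5,f=7) a[fast]=6≠a[slow]=5 write a[6]=6 → slow++,fast++
(s=6,f=8) a[fast]=6=a[slow] dup → fast++
(s=6,f=9) a[fast]=7≠a[slow]=6 write a[7]=7 → slow++,fast++
(s=7,f=10) a[fast]=7=a[slow] dup → fast++
(s=7,f=11) a[fast]=8≠a[slow]=7 write a[8]=8 → slow++,fast++
(s=8,f=12) a[fast]=9≠a[slow]=8 write a[9]=9 → slow++,fast++
(s=9,f=13) a[fast]=10≠a[slow]=9 write a[10]=10 → slow++,fast++
(s=10,f=14) a[fast]=13≠a[slow]=10 write a[11]=13 → slow++,fast++
(s=11,f=15) a[fast]=14≠a[slow]=13 write a[12]=14 → slow++,fast++
(s=12,f=16) a[fast]=14=a[slow] dup → fast++

length 12; prefix = [1, 2, 3, 4, 5, 6, 7, 8, 9, 10, 13, 14]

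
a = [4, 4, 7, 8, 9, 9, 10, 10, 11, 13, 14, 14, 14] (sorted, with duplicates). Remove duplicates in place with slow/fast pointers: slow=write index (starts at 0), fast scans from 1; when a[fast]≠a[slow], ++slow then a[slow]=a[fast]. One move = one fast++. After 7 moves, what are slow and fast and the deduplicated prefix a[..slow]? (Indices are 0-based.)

slow=4, fast=8, prefix=[4, 7, 8, 9, 10]

slow=0 fast=1: a[fast]=4=a[slow] dup, fast++
slow=0 fast=2: a[fast]=7≠a[slow]=4 write a[1]=7, slow++,fast++
slow=1 fast=3: a[fast]=8≠a[slow]=7 write a[2]=8, slow++,fast++
slow=2 fast=4: a[fast]=9≠a[slow]=8 write a[3]=9, slow++,fast++
slow=3 fast=5: a[fast]=9=a[slow] dup, fast++
slow=3 fast=6: a[fast]=10≠a[slow]=9 write a[4]=10, slow++,fast++
slow=4 fast=7: a[fast]=10=a[slow] dup, fast++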